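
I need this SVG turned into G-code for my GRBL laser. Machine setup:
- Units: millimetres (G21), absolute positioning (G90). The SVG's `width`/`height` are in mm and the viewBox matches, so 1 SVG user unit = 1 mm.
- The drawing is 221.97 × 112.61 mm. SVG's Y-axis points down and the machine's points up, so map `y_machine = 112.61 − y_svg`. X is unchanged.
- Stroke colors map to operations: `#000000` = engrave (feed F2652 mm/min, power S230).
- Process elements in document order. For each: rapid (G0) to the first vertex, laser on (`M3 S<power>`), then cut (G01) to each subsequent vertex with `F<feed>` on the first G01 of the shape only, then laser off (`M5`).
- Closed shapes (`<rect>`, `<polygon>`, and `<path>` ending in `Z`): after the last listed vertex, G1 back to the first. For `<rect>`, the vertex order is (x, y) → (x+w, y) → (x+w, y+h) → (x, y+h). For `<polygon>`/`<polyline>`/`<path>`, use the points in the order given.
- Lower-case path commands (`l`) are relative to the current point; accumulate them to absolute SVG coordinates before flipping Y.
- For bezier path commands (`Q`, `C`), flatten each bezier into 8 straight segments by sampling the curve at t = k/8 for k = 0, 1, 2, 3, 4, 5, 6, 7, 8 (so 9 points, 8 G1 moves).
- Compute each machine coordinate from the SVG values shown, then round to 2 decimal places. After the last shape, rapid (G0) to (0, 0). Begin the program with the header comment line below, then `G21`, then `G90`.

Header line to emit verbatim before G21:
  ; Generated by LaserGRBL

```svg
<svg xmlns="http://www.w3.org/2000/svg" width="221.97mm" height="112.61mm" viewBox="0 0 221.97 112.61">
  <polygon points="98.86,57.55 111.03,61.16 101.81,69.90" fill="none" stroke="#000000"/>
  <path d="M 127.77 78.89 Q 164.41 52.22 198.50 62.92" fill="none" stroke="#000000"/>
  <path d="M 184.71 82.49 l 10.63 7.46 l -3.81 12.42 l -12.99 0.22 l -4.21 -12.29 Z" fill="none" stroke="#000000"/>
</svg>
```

; Generated by LaserGRBL
G21
G90
G0 X98.86 Y55.06
M3 S230
G01 X111.03 Y51.45 F2652
G01 X101.81 Y42.71
G01 X98.86 Y55.06
M5
G0 X127.77 Y33.72
M3 S230
G01 X136.89 Y39.80 F2652
G01 X145.93 Y44.72
G01 X154.89 Y48.47
G01 X163.77 Y51.05
G01 X172.57 Y52.46
G01 X181.30 Y52.70
G01 X189.94 Y51.78
G01 X198.50 Y49.69
M5
G0 X184.71 Y30.12
M3 S230
G01 X195.34 Y22.66 F2652
G01 X191.53 Y10.24
G01 X178.54 Y10.02
G01 X174.33 Y22.31
G01 X184.71 Y30.12
M5
G0 X0.00 Y0.00

Since the viewBox matches the mm dimensions, user units are millimetres directly. The only transform is the Y-flip y_m = 112.61 − y_svg.

Shape 1 is a regular polygon drawn with `<polygon>`. Its stroke #000000 means engrave at S230, F2652. After flipping Y the toolpath is (98.86,55.06) → (111.03,51.45) → (101.81,42.71) → (98.86,55.06), returning to the start.

Shape 2 is a quadratic bezier drawn with `<path>`. Its stroke #000000 means engrave at S230, F2652. After flipping Y the toolpath is (127.77,33.72) → (136.89,39.80) → (145.93,44.72) → (154.89,48.47) → (163.77,51.05) → (172.57,52.46) → (181.30,52.70) → (189.94,51.78) → (198.50,49.69).

Shape 3 is a regular polygon drawn with `<path>`. Its stroke #000000 means engrave at S230, F2652. After flipping Y the toolpath is (184.71,30.12) → (195.34,22.66) → (191.53,10.24) → (178.54,10.02) → (174.33,22.31) → (184.71,30.12), returning to the start.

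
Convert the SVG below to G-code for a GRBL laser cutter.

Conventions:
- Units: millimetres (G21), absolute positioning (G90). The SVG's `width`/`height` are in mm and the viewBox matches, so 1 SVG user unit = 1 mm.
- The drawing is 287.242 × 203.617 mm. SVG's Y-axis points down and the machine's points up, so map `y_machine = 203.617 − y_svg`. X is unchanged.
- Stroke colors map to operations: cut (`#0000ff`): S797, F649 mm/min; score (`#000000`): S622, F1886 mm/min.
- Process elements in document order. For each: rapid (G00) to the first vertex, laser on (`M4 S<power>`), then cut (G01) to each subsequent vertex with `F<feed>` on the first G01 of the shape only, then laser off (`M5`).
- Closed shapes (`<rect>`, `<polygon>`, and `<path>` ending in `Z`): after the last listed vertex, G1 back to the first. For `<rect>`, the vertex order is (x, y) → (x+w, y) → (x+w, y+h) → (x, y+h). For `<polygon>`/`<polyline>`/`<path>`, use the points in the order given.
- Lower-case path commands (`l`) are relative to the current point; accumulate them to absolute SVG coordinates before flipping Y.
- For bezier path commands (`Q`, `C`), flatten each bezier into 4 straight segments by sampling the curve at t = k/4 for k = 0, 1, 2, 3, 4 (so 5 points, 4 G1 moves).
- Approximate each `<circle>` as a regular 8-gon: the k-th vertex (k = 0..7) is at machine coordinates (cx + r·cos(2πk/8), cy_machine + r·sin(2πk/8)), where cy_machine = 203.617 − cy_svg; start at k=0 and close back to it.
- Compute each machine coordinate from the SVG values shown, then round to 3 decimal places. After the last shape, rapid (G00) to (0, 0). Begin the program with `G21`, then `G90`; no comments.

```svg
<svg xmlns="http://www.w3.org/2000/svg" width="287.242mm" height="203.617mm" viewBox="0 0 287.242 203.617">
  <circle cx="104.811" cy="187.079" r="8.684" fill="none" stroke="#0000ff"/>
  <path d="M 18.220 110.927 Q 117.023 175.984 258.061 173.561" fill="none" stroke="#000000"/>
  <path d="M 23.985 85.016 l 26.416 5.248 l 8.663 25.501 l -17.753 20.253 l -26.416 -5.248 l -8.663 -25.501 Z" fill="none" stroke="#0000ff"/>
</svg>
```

G21
G90
G00 X113.495 Y16.538
M4 S797
G01 X110.952 Y22.679 F649
G01 X104.811 Y25.222
G01 X98.670 Y22.679
G01 X96.127 Y16.538
G01 X98.670 Y10.397
G01 X104.811 Y7.854
G01 X110.952 Y10.397
G01 X113.495 Y16.538
M5
G00 X18.220 Y92.690
M4 S622
G01 X70.261 Y64.379 F1886
G01 X127.582 Y44.503
G01 X190.182 Y33.062
G01 X258.061 Y30.056
M5
G00 X23.985 Y118.601
M4 S797
G01 X50.401 Y113.353 F649
G01 X59.064 Y87.852
G01 X41.311 Y67.599
G01 X14.895 Y72.847
G01 X6.232 Y98.348
G01 X23.985 Y118.601
M5
G00 X0.000 Y0.000

1 u = 1 mm; y_m = 203.617 − y.

[1] `<circle>` circle, #0000ff→cut S797 F649: (113.495,16.538) → (110.952,22.679) → (104.811,25.222) → (98.670,22.679) → (96.127,16.538) → (98.670,10.397) → (104.811,7.854) → (110.952,10.397) → (113.495,16.538) (closed)

[2] `<path>` quadratic bezier, #000000→score S622 F1886: (18.220,92.690) → (70.261,64.379) → (127.582,44.503) → (190.182,33.062) → (258.061,30.056)

[3] `<path>` regular polygon, #0000ff→cut S797 F649: (23.985,118.601) → (50.401,113.353) → (59.064,87.852) → (41.311,67.599) → (14.895,72.847) → (6.232,98.348) → (23.985,118.601) (closed)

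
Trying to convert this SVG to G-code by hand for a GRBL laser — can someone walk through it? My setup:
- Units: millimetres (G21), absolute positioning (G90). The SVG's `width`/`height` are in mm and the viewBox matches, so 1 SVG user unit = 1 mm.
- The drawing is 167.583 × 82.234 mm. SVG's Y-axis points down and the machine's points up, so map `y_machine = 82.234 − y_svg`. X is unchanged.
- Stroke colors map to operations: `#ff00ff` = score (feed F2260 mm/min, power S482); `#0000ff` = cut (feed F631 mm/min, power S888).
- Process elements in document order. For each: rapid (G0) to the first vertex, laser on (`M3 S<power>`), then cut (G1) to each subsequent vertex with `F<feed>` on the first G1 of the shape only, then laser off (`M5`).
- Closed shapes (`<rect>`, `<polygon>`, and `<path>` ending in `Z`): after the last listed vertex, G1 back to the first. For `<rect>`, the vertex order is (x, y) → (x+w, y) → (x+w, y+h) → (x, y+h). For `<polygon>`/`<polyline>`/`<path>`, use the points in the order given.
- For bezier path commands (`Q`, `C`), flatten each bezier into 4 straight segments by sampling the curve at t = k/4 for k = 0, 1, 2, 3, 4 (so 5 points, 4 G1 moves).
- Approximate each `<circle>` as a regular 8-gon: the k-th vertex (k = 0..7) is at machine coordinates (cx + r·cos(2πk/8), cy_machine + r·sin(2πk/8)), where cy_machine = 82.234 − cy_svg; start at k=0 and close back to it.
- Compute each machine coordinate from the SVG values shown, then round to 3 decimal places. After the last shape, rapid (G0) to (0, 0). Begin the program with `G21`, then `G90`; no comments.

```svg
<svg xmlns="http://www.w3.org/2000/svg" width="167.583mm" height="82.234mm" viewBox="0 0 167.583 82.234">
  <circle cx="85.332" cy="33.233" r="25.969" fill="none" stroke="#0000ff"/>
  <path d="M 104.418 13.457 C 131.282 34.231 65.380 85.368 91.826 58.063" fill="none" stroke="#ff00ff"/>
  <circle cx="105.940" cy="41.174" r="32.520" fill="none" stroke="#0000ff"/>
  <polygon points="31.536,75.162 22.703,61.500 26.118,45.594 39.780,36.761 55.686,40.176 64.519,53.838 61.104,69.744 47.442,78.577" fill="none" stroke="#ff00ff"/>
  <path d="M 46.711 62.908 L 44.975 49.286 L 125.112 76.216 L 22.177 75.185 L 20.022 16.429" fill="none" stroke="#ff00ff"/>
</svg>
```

Since the viewBox matches the mm dimensions, user units are millimetres directly. The only transform is the Y-flip y_m = 82.234 − y_svg.

Shape 1 is a circle drawn with `<circle>`. Its stroke #0000ff means cut at S888, F631. After flipping Y the toolpath is (111.301,49.001) → (103.695,67.364) → (85.332,74.970) → (66.969,67.364) → (59.363,49.001) → (66.969,30.638) → (85.332,23.032) → (103.695,30.638) → (111.301,49.001), returning to the start.

Shape 2 is a cubic bezier drawn with `<path>`. Its stroke #ff00ff means score at S482, F2260. After flipping Y the toolpath is (104.418,68.777) → (110.065,49.204) → (98.279,28.444) → (86.414,16.700) → (91.826,24.171).

Shape 3 is a circle drawn with `<circle>`. Its stroke #0000ff means cut at S888, F631. After flipping Y the toolpath is (138.460,41.060) → (128.935,64.055) → (105.940,73.580) → (82.945,64.055) → (73.420,41.060) → (82.945,18.065) → (105.940,8.540) → (128.935,18.065) → (138.460,41.060), returning to the start.

Shape 4 is a regular polygon drawn with `<polygon>`. Its stroke #ff00ff means score at S482, F2260. After flipping Y the toolpath is (31.536,7.072) → (22.703,20.734) → (26.118,36.640) → (39.780,45.473) → (55.686,42.058) → (64.519,28.396) → (61.104,12.490) → (47.442,3.657) → (31.536,7.072), returning to the start.

Shape 5 is a open polyline drawn with `<path>`. Its stroke #ff00ff means score at S482, F2260. After flipping Y the toolpath is (46.711,19.326) → (44.975,32.948) → (125.112,6.018) → (22.177,7.049) → (20.022,65.805).

G21
G90
G0 X111.301 Y49.001
M3 S888
G1 X103.695 Y67.364 F631
G1 X85.332 Y74.970
G1 X66.969 Y67.364
G1 X59.363 Y49.001
G1 X66.969 Y30.638
G1 X85.332 Y23.032
G1 X103.695 Y30.638
G1 X111.301 Y49.001
M5
G0 X104.418 Y68.777
M3 S482
G1 X110.065 Y49.204 F2260
G1 X98.279 Y28.444
G1 X86.414 Y16.700
G1 X91.826 Y24.171
M5
G0 X138.460 Y41.060
M3 S888
G1 X128.935 Y64.055 F631
G1 X105.940 Y73.580
G1 X82.945 Y64.055
G1 X73.420 Y41.060
G1 X82.945 Y18.065
G1 X105.940 Y8.540
G1 X128.935 Y18.065
G1 X138.460 Y41.060
M5
G0 X31.536 Y7.072
M3 S482
G1 X22.703 Y20.734 F2260
G1 X26.118 Y36.640
G1 X39.780 Y45.473
G1 X55.686 Y42.058
G1 X64.519 Y28.396
G1 X61.104 Y12.490
G1 X47.442 Y3.657
G1 X31.536 Y7.072
M5
G0 X46.711 Y19.326
M3 S482
G1 X44.975 Y32.948 F2260
G1 X125.112 Y6.018
G1 X22.177 Y7.049
G1 X20.022 Y65.805
M5
G0 X0.000 Y0.000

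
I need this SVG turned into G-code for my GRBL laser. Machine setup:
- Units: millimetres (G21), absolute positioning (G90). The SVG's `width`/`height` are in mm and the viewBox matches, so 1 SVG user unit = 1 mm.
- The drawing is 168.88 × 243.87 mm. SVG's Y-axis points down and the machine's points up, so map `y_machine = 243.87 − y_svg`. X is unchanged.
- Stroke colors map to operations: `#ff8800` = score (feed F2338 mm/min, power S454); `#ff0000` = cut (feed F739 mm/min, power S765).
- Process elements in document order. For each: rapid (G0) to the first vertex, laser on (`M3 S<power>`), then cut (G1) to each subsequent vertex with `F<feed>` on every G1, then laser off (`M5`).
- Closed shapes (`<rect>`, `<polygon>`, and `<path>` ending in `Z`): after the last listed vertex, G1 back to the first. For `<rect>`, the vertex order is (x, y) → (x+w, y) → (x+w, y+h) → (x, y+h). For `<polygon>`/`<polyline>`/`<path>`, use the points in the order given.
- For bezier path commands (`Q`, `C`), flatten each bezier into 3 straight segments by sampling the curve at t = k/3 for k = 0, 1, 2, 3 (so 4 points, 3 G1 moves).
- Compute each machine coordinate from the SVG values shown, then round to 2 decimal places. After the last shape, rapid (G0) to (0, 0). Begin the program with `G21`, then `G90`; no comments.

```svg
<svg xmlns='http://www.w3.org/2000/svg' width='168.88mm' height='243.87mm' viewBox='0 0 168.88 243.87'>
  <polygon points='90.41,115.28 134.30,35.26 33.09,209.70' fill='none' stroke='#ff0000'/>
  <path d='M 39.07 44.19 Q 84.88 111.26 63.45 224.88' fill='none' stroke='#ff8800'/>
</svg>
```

G21
G90
G0 X90.41 Y128.59
M3 S765
G1 X134.30 Y208.61 F739
G1 X33.09 Y34.17 F739
G1 X90.41 Y128.59 F739
M5
G0 X39.07 Y199.68
M3 S454
G1 X62.14 Y149.79 F2338
G1 X70.27 Y89.56 F2338
G1 X63.45 Y18.99 F2338
M5
G0 X0.00 Y0.00

1 u = 1 mm; y_m = 243.87 − y.

[1] `<polygon>` closed polygon, #ff0000→cut S765 F739: (90.41,128.59) → (134.30,208.61) → (33.09,34.17) → (90.41,128.59) (closed)

[2] `<path>` quadratic bezier, #ff8800→score S454 F2338: (39.07,199.68) → (62.14,149.79) → (70.27,89.56) → (63.45,18.99)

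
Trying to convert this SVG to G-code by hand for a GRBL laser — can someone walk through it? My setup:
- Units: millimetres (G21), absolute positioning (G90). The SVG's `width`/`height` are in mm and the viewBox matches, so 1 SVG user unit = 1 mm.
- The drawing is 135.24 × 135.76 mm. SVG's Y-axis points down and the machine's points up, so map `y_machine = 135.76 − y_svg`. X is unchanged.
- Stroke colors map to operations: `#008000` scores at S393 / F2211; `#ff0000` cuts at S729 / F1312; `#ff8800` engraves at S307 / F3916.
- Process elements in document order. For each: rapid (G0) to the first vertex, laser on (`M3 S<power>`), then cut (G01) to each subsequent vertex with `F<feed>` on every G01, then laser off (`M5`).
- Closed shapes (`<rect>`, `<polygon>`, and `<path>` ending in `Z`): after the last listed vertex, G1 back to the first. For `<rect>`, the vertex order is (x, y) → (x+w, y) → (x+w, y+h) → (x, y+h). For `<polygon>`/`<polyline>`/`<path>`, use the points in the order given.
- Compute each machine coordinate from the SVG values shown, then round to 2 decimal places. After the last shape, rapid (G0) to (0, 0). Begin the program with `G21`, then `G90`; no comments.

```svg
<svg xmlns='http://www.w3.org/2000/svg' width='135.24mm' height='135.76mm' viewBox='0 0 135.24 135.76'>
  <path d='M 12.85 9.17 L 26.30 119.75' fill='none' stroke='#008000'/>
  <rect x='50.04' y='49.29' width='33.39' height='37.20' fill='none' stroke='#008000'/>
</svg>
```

G21
G90
G0 X12.85 Y126.59
M3 S393
G01 X26.30 Y16.01 F2211
M5
G0 X50.04 Y86.47
M3 S393
G01 X83.43 Y86.47 F2211
G01 X83.43 Y49.27 F2211
G01 X50.04 Y49.27 F2211
G01 X50.04 Y86.47 F2211
M5
G0 X0.00 Y0.00

viewBox `0 0 135.24 135.76` with mm width/height → 1 unit = 1 mm. Flip: y_m = 135.76 − y_svg.

**Shape 1** — `<path>` line segment, stroke `#008000` → score (S393, F2211). Machine vertices: (12.85,126.59) → (26.30,16.01). Open path.

**Shape 2** — `<rect>` rectangle, stroke `#008000` → score (S393, F2211). Machine vertices: (50.04,86.47) → (83.43,86.47) → (83.43,49.27) → (50.04,49.27) → (50.04,86.47). Closed: final G1 returns to the first vertex.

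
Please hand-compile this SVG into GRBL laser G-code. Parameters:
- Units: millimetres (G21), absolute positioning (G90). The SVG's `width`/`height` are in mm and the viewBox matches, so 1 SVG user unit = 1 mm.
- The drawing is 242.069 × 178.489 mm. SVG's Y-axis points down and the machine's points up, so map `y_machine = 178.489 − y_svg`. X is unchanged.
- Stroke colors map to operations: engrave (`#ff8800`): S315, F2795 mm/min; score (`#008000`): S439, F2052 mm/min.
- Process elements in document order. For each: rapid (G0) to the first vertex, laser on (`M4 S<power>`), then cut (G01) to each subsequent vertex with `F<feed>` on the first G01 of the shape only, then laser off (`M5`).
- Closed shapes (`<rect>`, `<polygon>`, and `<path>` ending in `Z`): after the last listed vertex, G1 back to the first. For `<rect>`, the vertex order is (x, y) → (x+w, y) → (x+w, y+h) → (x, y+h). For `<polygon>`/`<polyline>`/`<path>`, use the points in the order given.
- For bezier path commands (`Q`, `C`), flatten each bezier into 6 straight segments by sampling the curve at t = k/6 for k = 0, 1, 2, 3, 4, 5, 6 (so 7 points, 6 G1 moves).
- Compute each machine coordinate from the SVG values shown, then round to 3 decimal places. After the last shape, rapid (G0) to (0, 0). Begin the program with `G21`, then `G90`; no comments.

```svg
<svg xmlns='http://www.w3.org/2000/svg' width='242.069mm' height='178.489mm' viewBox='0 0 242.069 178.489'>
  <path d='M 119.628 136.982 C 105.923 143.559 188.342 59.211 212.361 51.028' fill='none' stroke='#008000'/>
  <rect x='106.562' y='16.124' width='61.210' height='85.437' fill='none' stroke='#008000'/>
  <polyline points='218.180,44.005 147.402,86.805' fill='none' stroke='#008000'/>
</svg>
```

viewBox `0 0 242.069 178.489` with mm width/height → 1 unit = 1 mm. Flip: y_m = 178.489 − y_svg.

**Shape 1** — `<path>` cubic bezier, stroke `#008000` → score (S439, F2052). Control points (SVG): P0=(119.628,136.982), P1=(105.923,143.559), P2=(188.342,59.211), P3=(212.361,51.028); sampled at t=k/6. Machine vertices: (119.628,41.507) → (120.070,45.022) → (132.241,59.050) → (151.848,78.949) → (174.598,100.078) → (196.200,117.796) → (212.361,127.461). Open path.

**Shape 2** — `<rect>` rectangle, stroke `#008000` → score (S439, F2052). Machine vertices: (106.562,162.365) → (167.772,162.365) → (167.772,76.928) → (106.562,76.928) → (106.562,162.365). Closed: final G1 returns to the first vertex.

**Shape 3** — `<polyline>` line segment, stroke `#008000` → score (S439, F2052). Machine vertices: (218.180,134.484) → (147.402,91.684). Open path.

G21
G90
G0 X119.628 Y41.507
M4 S439
G01 X120.070 Y45.022 F2052
G01 X132.241 Y59.050
G01 X151.848 Y78.949
G01 X174.598 Y100.078
G01 X196.200 Y117.796
G01 X212.361 Y127.461
M5
G0 X106.562 Y162.365
M4 S439
G01 X167.772 Y162.365 F2052
G01 X167.772 Y76.928
G01 X106.562 Y76.928
G01 X106.562 Y162.365
M5
G0 X218.180 Y134.484
M4 S439
G01 X147.402 Y91.684 F2052
M5
G0 X0.000 Y0.000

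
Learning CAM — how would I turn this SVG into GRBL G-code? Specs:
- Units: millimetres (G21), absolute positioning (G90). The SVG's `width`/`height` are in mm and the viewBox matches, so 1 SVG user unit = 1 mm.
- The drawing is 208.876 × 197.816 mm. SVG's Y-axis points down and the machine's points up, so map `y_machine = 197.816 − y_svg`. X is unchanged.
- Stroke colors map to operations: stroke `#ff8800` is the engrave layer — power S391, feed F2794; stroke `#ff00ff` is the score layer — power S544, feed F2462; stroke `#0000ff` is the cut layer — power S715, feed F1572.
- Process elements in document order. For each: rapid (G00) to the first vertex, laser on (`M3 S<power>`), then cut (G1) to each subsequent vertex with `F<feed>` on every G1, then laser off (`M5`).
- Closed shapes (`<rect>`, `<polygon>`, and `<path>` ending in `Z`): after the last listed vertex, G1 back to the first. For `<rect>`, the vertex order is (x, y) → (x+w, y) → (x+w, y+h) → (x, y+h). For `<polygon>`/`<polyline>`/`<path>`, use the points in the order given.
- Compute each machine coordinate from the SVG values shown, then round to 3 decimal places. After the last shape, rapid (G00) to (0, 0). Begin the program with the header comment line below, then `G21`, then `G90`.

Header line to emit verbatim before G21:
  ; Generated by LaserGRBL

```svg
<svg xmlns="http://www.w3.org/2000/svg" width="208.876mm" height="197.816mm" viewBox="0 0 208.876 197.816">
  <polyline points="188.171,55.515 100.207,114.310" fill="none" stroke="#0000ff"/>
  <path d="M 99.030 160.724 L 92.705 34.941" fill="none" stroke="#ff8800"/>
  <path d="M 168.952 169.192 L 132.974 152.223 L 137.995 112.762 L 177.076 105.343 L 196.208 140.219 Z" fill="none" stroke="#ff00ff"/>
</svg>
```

viewBox `0 0 208.876 197.816` with mm width/height → 1 unit = 1 mm. Flip: y_m = 197.816 − y_svg.

**Shape 1** — `<polyline>` line segment, stroke `#0000ff` → cut (S715, F1572). Machine vertices: (188.171,142.301) → (100.207,83.506). Open path.

**Shape 2** — `<path>` line segment, stroke `#ff8800` → engrave (S391, F2794). Machine vertices: (99.030,37.092) → (92.705,162.875). Open path.

**Shape 3** — `<path>` regular polygon, stroke `#ff00ff` → score (S544, F2462). Machine vertices: (168.952,28.624) → (132.974,45.593) → (137.995,85.054) → (177.076,92.473) → (196.208,57.597) → (168.952,28.624). Closed: final G1 returns to the first vertex.

; Generated by LaserGRBL
G21
G90
G00 X188.171 Y142.301
M3 S715
G1 X100.207 Y83.506 F1572
M5
G00 X99.030 Y37.092
M3 S391
G1 X92.705 Y162.875 F2794
M5
G00 X168.952 Y28.624
M3 S544
G1 X132.974 Y45.593 F2462
G1 X137.995 Y85.054 F2462
G1 X177.076 Y92.473 F2462
G1 X196.208 Y57.597 F2462
G1 X168.952 Y28.624 F2462
M5
G00 X0.000 Y0.000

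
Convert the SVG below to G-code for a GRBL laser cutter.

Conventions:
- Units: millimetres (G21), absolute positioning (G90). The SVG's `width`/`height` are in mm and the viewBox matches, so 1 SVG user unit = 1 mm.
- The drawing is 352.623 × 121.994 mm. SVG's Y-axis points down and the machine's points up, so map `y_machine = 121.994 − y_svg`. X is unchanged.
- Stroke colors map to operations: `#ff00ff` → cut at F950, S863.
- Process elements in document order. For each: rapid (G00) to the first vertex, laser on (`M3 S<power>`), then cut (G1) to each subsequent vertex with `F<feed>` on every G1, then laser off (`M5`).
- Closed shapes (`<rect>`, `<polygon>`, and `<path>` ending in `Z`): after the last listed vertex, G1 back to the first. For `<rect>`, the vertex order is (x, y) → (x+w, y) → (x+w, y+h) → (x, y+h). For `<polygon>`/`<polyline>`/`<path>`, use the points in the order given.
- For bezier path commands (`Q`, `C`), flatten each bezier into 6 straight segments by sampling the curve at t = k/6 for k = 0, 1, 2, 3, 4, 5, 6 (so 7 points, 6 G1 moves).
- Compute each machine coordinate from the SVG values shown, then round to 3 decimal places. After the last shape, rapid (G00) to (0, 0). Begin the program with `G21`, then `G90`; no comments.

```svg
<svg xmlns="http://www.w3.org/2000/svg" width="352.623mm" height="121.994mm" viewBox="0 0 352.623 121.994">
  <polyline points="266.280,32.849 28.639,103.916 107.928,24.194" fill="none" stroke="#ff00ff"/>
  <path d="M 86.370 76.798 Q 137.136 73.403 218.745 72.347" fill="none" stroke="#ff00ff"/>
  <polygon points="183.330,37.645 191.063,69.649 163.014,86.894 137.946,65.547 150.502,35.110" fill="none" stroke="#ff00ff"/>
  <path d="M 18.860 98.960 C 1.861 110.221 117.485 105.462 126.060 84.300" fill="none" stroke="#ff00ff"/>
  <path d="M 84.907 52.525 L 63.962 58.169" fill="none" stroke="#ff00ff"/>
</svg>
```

1 u = 1 mm; y_m = 121.994 − y.

[1] `<polyline>` open polyline, #ff00ff→cut S863 F950: (266.280,89.145) → (28.639,18.078) → (107.928,97.800)

[2] `<path>` quadratic bezier, #ff00ff→cut S863 F950: (86.370,45.196) → (104.149,46.263) → (123.641,47.199) → (144.847,48.006) → (167.766,48.683) → (192.399,49.230) → (218.745,49.647)

[3] `<polygon>` regular polygon, #ff00ff→cut S863 F950: (183.330,84.349) → (191.063,52.345) → (163.014,35.100) → (137.946,56.447) → (150.502,86.884) → (183.330,84.349) (closed)

[4] `<path>` cubic bezier, #ff00ff→cut S863 F950: (18.860,23.034) → (20.303,18.740) → (37.192,17.127) → (62.870,18.205) → (90.679,21.985) → (113.961,28.478) → (126.060,37.694)

[5] `<path>` line segment, #ff00ff→cut S863 F950: (84.907,69.469) → (63.962,63.825)

G21
G90
G00 X266.280 Y89.145
M3 S863
G1 X28.639 Y18.078 F950
G1 X107.928 Y97.800 F950
M5
G00 X86.370 Y45.196
M3 S863
G1 X104.149 Y46.263 F950
G1 X123.641 Y47.199 F950
G1 X144.847 Y48.006 F950
G1 X167.766 Y48.683 F950
G1 X192.399 Y49.230 F950
G1 X218.745 Y49.647 F950
M5
G00 X183.330 Y84.349
M3 S863
G1 X191.063 Y52.345 F950
G1 X163.014 Y35.100 F950
G1 X137.946 Y56.447 F950
G1 X150.502 Y86.884 F950
G1 X183.330 Y84.349 F950
M5
G00 X18.860 Y23.034
M3 S863
G1 X20.303 Y18.740 F950
G1 X37.192 Y17.127 F950
G1 X62.870 Y18.205 F950
G1 X90.679 Y21.985 F950
G1 X113.961 Y28.478 F950
G1 X126.060 Y37.694 F950
M5
G00 X84.907 Y69.469
M3 S863
G1 X63.962 Y63.825 F950
M5
G00 X0.000 Y0.000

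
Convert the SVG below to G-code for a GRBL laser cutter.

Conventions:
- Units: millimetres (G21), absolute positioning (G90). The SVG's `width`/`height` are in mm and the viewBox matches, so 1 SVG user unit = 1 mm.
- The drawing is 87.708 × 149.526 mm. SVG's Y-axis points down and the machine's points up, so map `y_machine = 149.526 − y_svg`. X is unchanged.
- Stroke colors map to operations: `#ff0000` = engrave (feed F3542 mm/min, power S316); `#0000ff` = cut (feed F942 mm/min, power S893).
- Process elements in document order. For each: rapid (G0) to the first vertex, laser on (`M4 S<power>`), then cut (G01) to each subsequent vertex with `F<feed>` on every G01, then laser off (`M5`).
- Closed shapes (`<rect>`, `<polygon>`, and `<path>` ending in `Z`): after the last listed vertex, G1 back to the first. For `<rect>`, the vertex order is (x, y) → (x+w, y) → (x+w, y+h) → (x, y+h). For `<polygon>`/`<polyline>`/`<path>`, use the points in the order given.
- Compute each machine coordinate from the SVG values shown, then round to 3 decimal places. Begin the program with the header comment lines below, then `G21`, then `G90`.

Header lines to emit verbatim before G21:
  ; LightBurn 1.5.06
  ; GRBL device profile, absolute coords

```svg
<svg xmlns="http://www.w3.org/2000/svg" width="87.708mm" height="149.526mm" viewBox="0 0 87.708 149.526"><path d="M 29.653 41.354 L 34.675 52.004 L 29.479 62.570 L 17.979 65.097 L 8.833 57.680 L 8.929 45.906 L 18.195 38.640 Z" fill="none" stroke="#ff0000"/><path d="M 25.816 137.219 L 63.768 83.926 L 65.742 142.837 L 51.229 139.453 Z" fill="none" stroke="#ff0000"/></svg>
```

; LightBurn 1.5.06
; GRBL device profile, absolute coords
G21
G90
G0 X29.653 Y108.172
M4 S316
G01 X34.675 Y97.522 F3542
G01 X29.479 Y86.956 F3542
G01 X17.979 Y84.429 F3542
G01 X8.833 Y91.846 F3542
G01 X8.929 Y103.620 F3542
G01 X18.195 Y110.886 F3542
G01 X29.653 Y108.172 F3542
M5
G0 X25.816 Y12.307
M4 S316
G01 X63.768 Y65.600 F3542
G01 X65.742 Y6.689 F3542
G01 X51.229 Y10.073 F3542
G01 X25.816 Y12.307 F3542
M5

viewBox `0 0 87.708 149.526` with mm width/height → 1 unit = 1 mm. Flip: y_m = 149.526 − y_svg.

**Shape 1** — `<path>` regular polygon, stroke `#ff0000` → engrave (S316, F3542). Machine vertices: (29.653,108.172) → (34.675,97.522) → (29.479,86.956) → (17.979,84.429) → (8.833,91.846) → (8.929,103.620) → (18.195,110.886) → (29.653,108.172). Closed: final G1 returns to the first vertex.

**Shape 2** — `<path>` closed polygon, stroke `#ff0000` → engrave (S316, F3542). Machine vertices: (25.816,12.307) → (63.768,65.600) → (65.742,6.689) → (51.229,10.073) → (25.816,12.307). Closed: final G1 returns to the first vertex.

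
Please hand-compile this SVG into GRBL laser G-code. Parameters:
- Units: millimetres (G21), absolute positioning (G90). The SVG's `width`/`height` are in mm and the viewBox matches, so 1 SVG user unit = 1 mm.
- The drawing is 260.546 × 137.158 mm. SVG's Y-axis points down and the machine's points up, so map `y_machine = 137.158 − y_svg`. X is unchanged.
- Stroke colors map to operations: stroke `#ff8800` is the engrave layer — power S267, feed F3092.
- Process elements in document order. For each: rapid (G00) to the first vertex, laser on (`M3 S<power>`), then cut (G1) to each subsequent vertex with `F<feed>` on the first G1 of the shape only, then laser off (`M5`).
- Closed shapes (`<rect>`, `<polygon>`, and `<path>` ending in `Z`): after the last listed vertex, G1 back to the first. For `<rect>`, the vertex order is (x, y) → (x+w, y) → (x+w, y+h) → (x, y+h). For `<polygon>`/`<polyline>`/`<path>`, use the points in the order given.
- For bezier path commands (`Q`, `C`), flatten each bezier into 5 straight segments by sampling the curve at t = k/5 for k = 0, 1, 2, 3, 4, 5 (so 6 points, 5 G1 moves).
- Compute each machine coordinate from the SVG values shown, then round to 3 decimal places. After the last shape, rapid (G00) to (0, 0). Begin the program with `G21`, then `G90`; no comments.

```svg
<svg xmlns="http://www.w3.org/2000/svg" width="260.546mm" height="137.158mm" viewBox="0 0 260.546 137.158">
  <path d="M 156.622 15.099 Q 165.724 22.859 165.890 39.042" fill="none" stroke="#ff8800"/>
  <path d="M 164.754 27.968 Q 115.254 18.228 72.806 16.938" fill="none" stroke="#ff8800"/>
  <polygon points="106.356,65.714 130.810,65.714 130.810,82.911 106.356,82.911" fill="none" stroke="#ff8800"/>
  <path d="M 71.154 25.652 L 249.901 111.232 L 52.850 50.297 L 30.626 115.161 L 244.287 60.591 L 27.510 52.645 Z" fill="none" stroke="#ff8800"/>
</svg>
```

1 u = 1 mm; y_m = 137.158 − y.

[1] `<path>` quadratic bezier, #ff8800→engrave S267 F3092: (156.622,122.059) → (159.905,118.618) → (162.474,114.503) → (164.327,109.715) → (165.466,104.252) → (165.890,98.116)

[2] `<path>` quadratic bezier, #ff8800→engrave S267 F3092: (164.754,109.190) → (145.236,112.748) → (126.282,115.630) → (107.893,117.836) → (90.067,119.366) → (72.806,120.220)

[3] `<polygon>` rectangle, #ff8800→engrave S267 F3092: (106.356,71.444) → (130.810,71.444) → (130.810,54.247) → (106.356,54.247) → (106.356,71.444) (closed)

[4] `<path>` closed polygon, #ff8800→engrave S267 F3092: (71.154,111.506) → (249.901,25.926) → (52.850,86.861) → (30.626,21.997) → (244.287,76.567) → (27.510,84.513) → (71.154,111.506) (closed)

G21
G90
G00 X156.622 Y122.059
M3 S267
G1 X159.905 Y118.618 F3092
G1 X162.474 Y114.503
G1 X164.327 Y109.715
G1 X165.466 Y104.252
G1 X165.890 Y98.116
M5
G00 X164.754 Y109.190
M3 S267
G1 X145.236 Y112.748 F3092
G1 X126.282 Y115.630
G1 X107.893 Y117.836
G1 X90.067 Y119.366
G1 X72.806 Y120.220
M5
G00 X106.356 Y71.444
M3 S267
G1 X130.810 Y71.444 F3092
G1 X130.810 Y54.247
G1 X106.356 Y54.247
G1 X106.356 Y71.444
M5
G00 X71.154 Y111.506
M3 S267
G1 X249.901 Y25.926 F3092
G1 X52.850 Y86.861
G1 X30.626 Y21.997
G1 X244.287 Y76.567
G1 X27.510 Y84.513
G1 X71.154 Y111.506
M5
G00 X0.000 Y0.000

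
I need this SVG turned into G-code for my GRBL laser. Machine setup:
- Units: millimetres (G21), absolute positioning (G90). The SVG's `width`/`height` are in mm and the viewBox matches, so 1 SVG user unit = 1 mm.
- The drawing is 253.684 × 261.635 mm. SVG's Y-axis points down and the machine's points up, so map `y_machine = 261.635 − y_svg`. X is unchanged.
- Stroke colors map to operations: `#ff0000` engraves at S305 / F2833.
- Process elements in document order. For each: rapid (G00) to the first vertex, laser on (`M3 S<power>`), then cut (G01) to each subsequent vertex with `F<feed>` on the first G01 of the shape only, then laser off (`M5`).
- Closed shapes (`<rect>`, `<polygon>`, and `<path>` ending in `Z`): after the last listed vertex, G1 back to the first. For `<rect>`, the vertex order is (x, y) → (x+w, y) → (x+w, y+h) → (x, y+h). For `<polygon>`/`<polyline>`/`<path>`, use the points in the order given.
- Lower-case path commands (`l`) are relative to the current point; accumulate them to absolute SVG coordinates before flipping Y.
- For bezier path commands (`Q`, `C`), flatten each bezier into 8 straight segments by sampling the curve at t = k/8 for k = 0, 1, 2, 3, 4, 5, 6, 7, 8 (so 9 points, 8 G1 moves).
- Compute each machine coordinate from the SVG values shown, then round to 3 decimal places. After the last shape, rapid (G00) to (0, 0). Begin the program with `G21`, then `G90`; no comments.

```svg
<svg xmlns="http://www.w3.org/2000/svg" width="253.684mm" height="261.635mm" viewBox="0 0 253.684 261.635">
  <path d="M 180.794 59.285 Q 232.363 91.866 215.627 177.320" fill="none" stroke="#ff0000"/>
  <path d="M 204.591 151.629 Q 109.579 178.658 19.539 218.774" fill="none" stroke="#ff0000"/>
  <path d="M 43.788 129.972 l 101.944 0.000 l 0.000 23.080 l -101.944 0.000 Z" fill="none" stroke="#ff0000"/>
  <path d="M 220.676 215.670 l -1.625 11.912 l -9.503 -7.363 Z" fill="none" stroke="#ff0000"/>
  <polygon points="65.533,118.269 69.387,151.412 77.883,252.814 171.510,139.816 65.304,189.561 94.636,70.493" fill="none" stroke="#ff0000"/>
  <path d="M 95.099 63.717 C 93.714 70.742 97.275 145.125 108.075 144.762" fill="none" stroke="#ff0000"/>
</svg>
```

G21
G90
G00 X180.794 Y202.350
M3 S305
G01 X192.619 Y193.379 F2833
G01 X202.309 Y182.755
G01 X209.865 Y170.479
G01 X215.287 Y156.551
G01 X218.574 Y140.970
G01 X219.726 Y123.737
G01 X218.744 Y104.852
G01 X215.627 Y84.315
M5
G00 X204.591 Y110.006
M3 S305
G01 X180.916 Y103.044 F2833
G01 X157.396 Y95.674
G01 X134.031 Y87.894
G01 X110.822 Y79.705
G01 X87.768 Y71.108
G01 X64.870 Y62.101
G01 X42.127 Y52.686
G01 X19.539 Y42.861
M5
G00 X43.788 Y131.663
M3 S305
G01 X145.732 Y131.663 F2833
G01 X145.732 Y108.583
G01 X43.788 Y108.583
G01 X43.788 Y131.663
M5
G00 X220.676 Y45.965
M3 S305
G01 X219.051 Y34.053 F2833
G01 X209.548 Y41.416
G01 X220.676 Y45.965
M5
G00 X65.533 Y143.366
M3 S305
G01 X69.387 Y110.223 F2833
G01 X77.883 Y8.821
G01 X171.510 Y121.819
G01 X65.304 Y72.074
G01 X94.636 Y191.142
G01 X65.533 Y143.366
M5
G00 X95.099 Y197.918
M3 S305
G01 X94.816 Y192.404 F2833
G01 X95.023 Y182.240
G01 X95.748 Y169.092
G01 X97.018 Y154.625
G01 X98.858 Y140.504
G01 X101.296 Y128.395
G01 X104.360 Y119.963
G01 X108.075 Y116.873
M5
G00 X0.000 Y0.000

1 u = 1 mm; y_m = 261.635 − y.

[1] `<path>` quadratic bezier, #ff0000→engrave S305 F2833: (180.794,202.350) → (192.619,193.379) → (202.309,182.755) → (209.865,170.479) → (215.287,156.551) → (218.574,140.970) → (219.726,123.737) → (218.744,104.852) → (215.627,84.315)

[2] `<path>` quadratic bezier, #ff0000→engrave S305 F2833: (204.591,110.006) → (180.916,103.044) → (157.396,95.674) → (134.031,87.894) → (110.822,79.705) → (87.768,71.108) → (64.870,62.101) → (42.127,52.686) → (19.539,42.861)

[3] `<path>` rectangle, #ff0000→engrave S305 F2833: (43.788,131.663) → (145.732,131.663) → (145.732,108.583) → (43.788,108.583) → (43.788,131.663) (closed)

[4] `<path>` regular polygon, #ff0000→engrave S305 F2833: (220.676,45.965) → (219.051,34.053) → (209.548,41.416) → (220.676,45.965) (closed)

[5] `<polygon>` closed polygon, #ff0000→engrave S305 F2833: (65.533,143.366) → (69.387,110.223) → (77.883,8.821) → (171.510,121.819) → (65.304,72.074) → (94.636,191.142) → (65.533,143.366) (closed)

[6] `<path>` cubic bezier, #ff0000→engrave S305 F2833: (95.099,197.918) → (94.816,192.404) → (95.023,182.240) → (95.748,169.092) → (97.018,154.625) → (98.858,140.504) → (101.296,128.395) → (104.360,119.963) → (108.075,116.873)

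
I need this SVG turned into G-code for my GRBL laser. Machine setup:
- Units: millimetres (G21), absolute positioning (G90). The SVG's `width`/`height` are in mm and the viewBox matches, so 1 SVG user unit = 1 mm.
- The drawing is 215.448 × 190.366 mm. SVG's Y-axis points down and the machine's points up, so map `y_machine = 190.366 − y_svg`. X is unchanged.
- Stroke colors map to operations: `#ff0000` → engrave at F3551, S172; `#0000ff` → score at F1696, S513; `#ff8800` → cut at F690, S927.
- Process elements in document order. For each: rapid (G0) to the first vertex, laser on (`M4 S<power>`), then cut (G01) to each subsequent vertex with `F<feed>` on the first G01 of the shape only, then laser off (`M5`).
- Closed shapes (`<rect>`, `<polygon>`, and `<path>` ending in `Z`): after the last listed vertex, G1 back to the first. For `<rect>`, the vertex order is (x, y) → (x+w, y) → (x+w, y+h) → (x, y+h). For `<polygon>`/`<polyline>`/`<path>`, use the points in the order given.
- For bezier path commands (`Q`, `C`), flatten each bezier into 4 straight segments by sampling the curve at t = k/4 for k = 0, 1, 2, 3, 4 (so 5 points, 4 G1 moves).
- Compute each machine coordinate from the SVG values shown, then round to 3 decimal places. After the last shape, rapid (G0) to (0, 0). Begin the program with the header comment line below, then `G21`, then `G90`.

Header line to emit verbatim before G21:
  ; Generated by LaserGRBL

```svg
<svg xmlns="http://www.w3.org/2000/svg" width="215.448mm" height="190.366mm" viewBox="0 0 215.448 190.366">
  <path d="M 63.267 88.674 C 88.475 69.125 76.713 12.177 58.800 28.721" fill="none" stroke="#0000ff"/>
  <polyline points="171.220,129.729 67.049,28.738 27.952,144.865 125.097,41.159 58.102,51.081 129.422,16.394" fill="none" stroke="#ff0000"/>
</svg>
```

viewBox `0 0 215.448 190.366` with mm width/height → 1 unit = 1 mm. Flip: y_m = 190.366 − y_svg.

**Shape 1** — `<path>` cubic bezier, stroke `#0000ff` → score (S513, F1696). Control points (SVG): P0=(63.267,88.674), P1=(88.475,69.125), P2=(76.713,12.177), P3=(58.800,28.721); sampled at t=k/4. Machine vertices: (63.267,101.692) → (75.723,121.633) → (77.204,145.203) → (70.600,162.006) → (58.800,161.645). Open path.

**Shape 2** — `<polyline>` open polyline, stroke `#ff0000` → engrave (S172, F3551). Machine vertices: (171.220,60.637) → (67.049,161.628) → (27.952,45.501) → (125.097,149.207) → (58.102,139.285) → (129.422,173.972). Open path.

; Generated by LaserGRBL
G21
G90
G0 X63.267 Y101.692
M4 S513
G01 X75.723 Y121.633 F1696
G01 X77.204 Y145.203
G01 X70.600 Y162.006
G01 X58.800 Y161.645
M5
G0 X171.220 Y60.637
M4 S172
G01 X67.049 Y161.628 F3551
G01 X27.952 Y45.501
G01 X125.097 Y149.207
G01 X58.102 Y139.285
G01 X129.422 Y173.972
M5
G0 X0.000 Y0.000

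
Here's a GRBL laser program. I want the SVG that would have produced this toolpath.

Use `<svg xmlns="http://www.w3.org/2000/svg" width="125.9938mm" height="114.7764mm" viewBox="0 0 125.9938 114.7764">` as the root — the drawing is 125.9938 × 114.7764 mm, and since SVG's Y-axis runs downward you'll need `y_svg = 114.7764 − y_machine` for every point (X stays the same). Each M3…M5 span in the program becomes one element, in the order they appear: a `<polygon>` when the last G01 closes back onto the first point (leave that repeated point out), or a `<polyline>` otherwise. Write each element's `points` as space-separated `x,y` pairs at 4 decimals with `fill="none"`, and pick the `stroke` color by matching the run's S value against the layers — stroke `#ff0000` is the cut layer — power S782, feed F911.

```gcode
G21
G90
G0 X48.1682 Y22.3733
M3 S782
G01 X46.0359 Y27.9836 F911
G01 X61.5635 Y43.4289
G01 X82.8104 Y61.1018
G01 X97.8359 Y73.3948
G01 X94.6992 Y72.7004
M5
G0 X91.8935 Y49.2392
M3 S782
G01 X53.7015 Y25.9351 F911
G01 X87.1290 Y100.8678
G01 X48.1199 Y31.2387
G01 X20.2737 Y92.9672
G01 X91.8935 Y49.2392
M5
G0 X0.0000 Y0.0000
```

<svg xmlns="http://www.w3.org/2000/svg" width="125.9938mm" height="114.7764mm" viewBox="0 0 125.9938 114.7764">
  <polyline points="48.1682,92.4031 46.0359,86.7928 61.5635,71.3475 82.8104,53.6746 97.8359,41.3816 94.6992,42.0760" fill="none" stroke="#ff0000"/>
  <polygon points="91.8935,65.5372 53.7015,88.8413 87.1290,13.9086 48.1199,83.5377 20.2737,21.8092" fill="none" stroke="#ff0000"/>
</svg>

Each laser-on run becomes one SVG element. Flip Y back into SVG space with y_svg = 114.7764 − y_machine. Every run uses S782, so all elements get stroke `#ff0000` (cut).

Run 1: The run is open, so emit a `<polyline>` with points (Y-flipped): 48.1682,92.4031 46.0359,86.7928 61.5635,71.3475 82.8104,53.6746 97.8359,41.3816 94.6992,42.0760.

Run 2: The run returns to its start, so emit a `<polygon>` with points (Y-flipped): 91.8935,65.5372 53.7015,88.8413 87.1290,13.9086 48.1199,83.5377 20.2737,21.8092.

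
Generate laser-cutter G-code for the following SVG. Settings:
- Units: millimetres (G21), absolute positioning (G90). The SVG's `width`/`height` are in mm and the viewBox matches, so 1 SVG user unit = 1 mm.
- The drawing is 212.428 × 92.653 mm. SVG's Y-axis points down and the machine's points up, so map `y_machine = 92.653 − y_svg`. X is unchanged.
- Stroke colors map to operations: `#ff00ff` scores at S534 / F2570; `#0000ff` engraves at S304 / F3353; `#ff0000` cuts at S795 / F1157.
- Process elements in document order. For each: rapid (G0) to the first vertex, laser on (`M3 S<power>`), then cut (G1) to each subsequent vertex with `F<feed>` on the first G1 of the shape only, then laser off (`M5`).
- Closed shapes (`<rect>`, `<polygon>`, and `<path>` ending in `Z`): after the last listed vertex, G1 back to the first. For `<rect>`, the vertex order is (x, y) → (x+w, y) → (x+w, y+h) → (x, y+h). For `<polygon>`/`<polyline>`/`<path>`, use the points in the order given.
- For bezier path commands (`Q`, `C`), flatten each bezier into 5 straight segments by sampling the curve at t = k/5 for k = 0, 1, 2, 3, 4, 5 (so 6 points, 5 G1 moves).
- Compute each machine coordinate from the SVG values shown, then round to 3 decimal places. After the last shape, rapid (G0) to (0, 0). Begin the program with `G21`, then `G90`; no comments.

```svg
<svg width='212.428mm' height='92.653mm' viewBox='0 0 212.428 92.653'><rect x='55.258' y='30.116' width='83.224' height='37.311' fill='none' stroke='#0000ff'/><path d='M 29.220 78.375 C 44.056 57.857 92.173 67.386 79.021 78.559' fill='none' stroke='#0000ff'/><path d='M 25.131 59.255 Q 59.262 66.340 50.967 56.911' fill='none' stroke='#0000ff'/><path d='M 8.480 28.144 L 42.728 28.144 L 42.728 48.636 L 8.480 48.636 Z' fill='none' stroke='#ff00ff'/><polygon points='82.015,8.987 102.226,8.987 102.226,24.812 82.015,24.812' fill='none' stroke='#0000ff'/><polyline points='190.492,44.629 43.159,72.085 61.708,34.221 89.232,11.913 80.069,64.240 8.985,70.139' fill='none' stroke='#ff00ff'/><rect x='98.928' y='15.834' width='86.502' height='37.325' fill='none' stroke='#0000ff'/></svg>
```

G21
G90
G0 X55.258 Y62.537
M3 S304
G1 X138.482 Y62.537 F3353
G1 X138.482 Y25.226
G1 X55.258 Y25.226
G1 X55.258 Y62.537
M5
G0 X29.220 Y14.278
M3 S304
G1 X41.359 Y23.210 F3353
G1 X56.947 Y26.295
G1 X71.445 Y24.895
G1 X80.316 Y20.373
G1 X79.021 Y14.094
M5
G0 X25.131 Y33.398
M3 S304
G1 X37.086 Y31.225 F3353
G1 X45.648 Y30.372
G1 X50.815 Y30.841
G1 X52.588 Y32.631
G1 X50.967 Y35.742
M5
G0 X8.480 Y64.509
M3 S534
G1 X42.728 Y64.509 F2570
G1 X42.728 Y44.017
G1 X8.480 Y44.017
G1 X8.480 Y64.509
M5
G0 X82.015 Y83.666
M3 S304
G1 X102.226 Y83.666 F3353
G1 X102.226 Y67.841
G1 X82.015 Y67.841
G1 X82.015 Y83.666
M5
G0 X190.492 Y48.024
M3 S534
G1 X43.159 Y20.568 F2570
G1 X61.708 Y58.432
G1 X89.232 Y80.740
G1 X80.069 Y28.413
G1 X8.985 Y22.514
M5
G0 X98.928 Y76.819
M3 S304
G1 X185.430 Y76.819 F3353
G1 X185.430 Y39.494
G1 X98.928 Y39.494
G1 X98.928 Y76.819
M5
G0 X0.000 Y0.000

Since the viewBox matches the mm dimensions, user units are millimetres directly. The only transform is the Y-flip y_m = 92.653 − y_svg.

Shape 1 is a rectangle drawn with `<rect>`. Its stroke #0000ff means engrave at S304, F3353. After flipping Y the toolpath is (55.258,62.537) → (138.482,62.537) → (138.482,25.226) → (55.258,25.226) → (55.258,62.537), returning to the start.

Shape 2 is a cubic bezier drawn with `<path>`. Its stroke #0000ff means engrave at S304, F3353. After flipping Y the toolpath is (29.220,14.278) → (41.359,23.210) → (56.947,26.295) → (71.445,24.895) → (80.316,20.373) → (79.021,14.094).

Shape 3 is a quadratic bezier drawn with `<path>`. Its stroke #0000ff means engrave at S304, F3353. After flipping Y the toolpath is (25.131,33.398) → (37.086,31.225) → (45.648,30.372) → (50.815,30.841) → (52.588,32.631) → (50.967,35.742).

Shape 4 is a rectangle drawn with `<path>`. Its stroke #ff00ff means score at S534, F2570. After flipping Y the toolpath is (8.480,64.509) → (42.728,64.509) → (42.728,44.017) → (8.480,44.017) → (8.480,64.509), returning to the start.

Shape 5 is a rectangle drawn with `<polygon>`. Its stroke #0000ff means engrave at S304, F3353. After flipping Y the toolpath is (82.015,83.666) → (102.226,83.666) → (102.226,67.841) → (82.015,67.841) → (82.015,83.666), returning to the start.

Shape 6 is a open polyline drawn with `<polyline>`. Its stroke #ff00ff means score at S534, F2570. After flipping Y the toolpath is (190.492,48.024) → (43.159,20.568) → (61.708,58.432) → (89.232,80.740) → (80.069,28.413) → (8.985,22.514).

Shape 7 is a rectangle drawn with `<rect>`. Its stroke #0000ff means engrave at S304, F3353. After flipping Y the toolpath is (98.928,76.819) → (185.430,76.819) → (185.430,39.494) → (98.928,39.494) → (98.928,76.819), returning to the start.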